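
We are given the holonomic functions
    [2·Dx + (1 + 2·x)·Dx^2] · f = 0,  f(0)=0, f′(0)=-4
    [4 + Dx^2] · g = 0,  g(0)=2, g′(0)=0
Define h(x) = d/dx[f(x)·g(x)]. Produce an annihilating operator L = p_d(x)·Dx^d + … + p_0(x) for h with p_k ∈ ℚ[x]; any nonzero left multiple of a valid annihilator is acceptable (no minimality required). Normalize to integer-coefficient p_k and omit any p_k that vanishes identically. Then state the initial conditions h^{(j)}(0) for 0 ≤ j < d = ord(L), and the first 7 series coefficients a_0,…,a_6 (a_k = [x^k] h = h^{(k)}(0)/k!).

f: a_k = 0, -4, 4, -16/3, 8, -64/5, 64/3, …
g: a_k = 2, 0, -4, 0, 4/3, 0, -8/45, …
L₀ := L_f ⊗_s L_g (sym. prod.), ord ≤ 4.
Differentiate: ansatz ord ≤ ord L₀ ⇒ L.
L = (-400 - 1408·x - 2688·x^2 + 1536·x^3 + 11008·x^4 + 12288·x^5 + 4096·x^6) + (-192 - 512·x + 640·x^2 + 3840·x^3 + 5120·x^4 + 2048·x^5)·Dx + (-112 - 352·x - 224·x^2 + 2304·x^3 + 6272·x^4 + 6144·x^5 + 2048·x^6)·Dx^2 + (-48 - 128·x + 160·x^2 + 960·x^3 + 1280·x^4 + 512·x^5)·Dx^3 + (-3 + 112·x^2 + 480·x^3 + 880·x^4 + 768·x^5 + 256·x^6)·Dx^4  (order 4).
h: a_k = -8, 16, 16, 0, -48, 96, -992/5, …
ICs: h(0) = -8, h′(0) = 16, h′′(0) = 32, h′′′(0) = 0.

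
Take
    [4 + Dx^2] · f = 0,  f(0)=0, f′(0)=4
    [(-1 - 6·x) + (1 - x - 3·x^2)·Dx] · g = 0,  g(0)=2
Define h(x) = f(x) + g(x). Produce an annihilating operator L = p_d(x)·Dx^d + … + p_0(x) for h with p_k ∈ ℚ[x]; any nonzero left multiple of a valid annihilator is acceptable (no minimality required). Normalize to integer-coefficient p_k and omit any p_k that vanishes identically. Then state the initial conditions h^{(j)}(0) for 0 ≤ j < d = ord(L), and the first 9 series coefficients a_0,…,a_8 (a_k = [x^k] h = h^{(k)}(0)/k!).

f: a_k = 0, 4, 0, -8/3, 0, 8/15, 0, -16/315, 0, …
g: a_k = 2, 2, 8, 14, 38, 80, 194, 434, 1016, …
f+g: L₀ = lclm(L_f,L_g), ord ≤ 2+1.
L = (-92 - 608·x - 512·x^2 - 1104·x^3 - 360·x^4 - 432·x^5) + (24 - 4·x - 24·x^2 - 80·x^3 - 180·x^4 - 216·x^5 - 216·x^6)·Dx + (-23 - 152·x - 128·x^2 - 276·x^3 - 90·x^4 - 108·x^5)·Dx^2 + (6 - x - 6·x^2 - 20·x^3 - 45·x^4 - 54·x^5 - 54·x^6)·Dx^3  (order 3).
h: a_k = 2, 6, 8, 34/3, 38, 1208/15, 194, 136694/315, 1016, …
ICs: h(0) = 2, h′(0) = 6, h′′(0) = 16.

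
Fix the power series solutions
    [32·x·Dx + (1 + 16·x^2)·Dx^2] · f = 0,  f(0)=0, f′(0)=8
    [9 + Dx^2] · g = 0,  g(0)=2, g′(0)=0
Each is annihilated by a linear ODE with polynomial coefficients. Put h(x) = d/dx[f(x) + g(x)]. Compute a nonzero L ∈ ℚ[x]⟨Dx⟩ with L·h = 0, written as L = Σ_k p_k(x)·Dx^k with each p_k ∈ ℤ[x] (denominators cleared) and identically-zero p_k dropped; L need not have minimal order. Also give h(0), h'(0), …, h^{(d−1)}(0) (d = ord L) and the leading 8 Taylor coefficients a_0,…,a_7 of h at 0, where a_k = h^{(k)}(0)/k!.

f: a_k = 0, 8, 0, -128/3, 0, 2048/5, 0, -32768/7, …
g: a_k = 2, 0, -9, 0, 27/4, 0, -81/40, 0, …
L₀ := lclm(L_f,L_g); ord L₀ ≤ 2+2.
Derive L from L₀ (diff closure).
L = (-52704·x + 967680·x^3 + 663552·x^5) + (-207 + 13104·x^2 + 283392·x^4 + 331776·x^6)·Dx + (-5856·x + 107520·x^3 + 73728·x^5)·Dx^2 + (-23 + 1456·x^2 + 31488·x^4 + 36864·x^6)·Dx^3  (order 3).
h: a_k = 8, -18, -128, 27, 2048, -243/20, -32768, 729/280, …
ICs: h(0) = 8, h′(0) = -18, h′′(0) = -256.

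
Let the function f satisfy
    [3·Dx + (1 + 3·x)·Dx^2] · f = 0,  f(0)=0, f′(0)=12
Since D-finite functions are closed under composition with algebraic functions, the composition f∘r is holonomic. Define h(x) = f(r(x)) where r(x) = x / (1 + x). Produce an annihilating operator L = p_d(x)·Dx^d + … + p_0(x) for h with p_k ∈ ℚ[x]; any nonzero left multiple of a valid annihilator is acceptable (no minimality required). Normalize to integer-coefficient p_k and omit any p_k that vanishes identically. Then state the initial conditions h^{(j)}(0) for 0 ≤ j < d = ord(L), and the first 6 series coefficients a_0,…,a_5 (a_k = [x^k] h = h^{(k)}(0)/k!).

f: a_k = 0, 12, -18, 36, -81, 972/5, …
h₀=f(r): pull back L_f along r ⇒ L₀.
L = (5 + 8·x)·Dx + (1 + 5·x + 4·x^2)·Dx^2  (order 2).
h: a_k = 0, 12, -30, 84, -255, 4092/5, …
ICs: h(0) = 0, h′(0) = 12.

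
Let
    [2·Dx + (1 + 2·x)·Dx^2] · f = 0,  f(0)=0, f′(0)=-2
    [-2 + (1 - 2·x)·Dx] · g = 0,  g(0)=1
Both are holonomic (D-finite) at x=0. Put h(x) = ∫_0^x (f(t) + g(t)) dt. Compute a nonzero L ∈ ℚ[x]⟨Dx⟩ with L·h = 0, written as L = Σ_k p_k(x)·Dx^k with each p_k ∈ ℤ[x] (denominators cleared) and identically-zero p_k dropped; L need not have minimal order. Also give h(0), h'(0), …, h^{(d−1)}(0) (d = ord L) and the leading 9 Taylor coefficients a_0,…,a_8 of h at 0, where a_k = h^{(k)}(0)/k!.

f: a_k = 0, -2, 2, -8/3, 4, -32/5, 32/3, -128/7, 32, …
g: a_k = 1, 2, 4, 8, 16, 32, 64, 128, 256, …
Weyl lclm of L_f,L_g ⇒ L₀ (ord ≤ 3).
Integrate: L := L₀·Dx.
L = (-40 - 16·x)·Dx^2 + (-8 - 64·x - 32·x^2)·Dx^3 + (3 + 2·x - 12·x^2 - 8·x^3)·Dx^4  (order 4).
h: a_k = 0, 1, 0, 2, 4/3, 4, 64/15, 32/3, 96/7, …
ICs: h(0) = 0, h′(0) = 1, h′′(0) = 0, h′′′(0) = 12.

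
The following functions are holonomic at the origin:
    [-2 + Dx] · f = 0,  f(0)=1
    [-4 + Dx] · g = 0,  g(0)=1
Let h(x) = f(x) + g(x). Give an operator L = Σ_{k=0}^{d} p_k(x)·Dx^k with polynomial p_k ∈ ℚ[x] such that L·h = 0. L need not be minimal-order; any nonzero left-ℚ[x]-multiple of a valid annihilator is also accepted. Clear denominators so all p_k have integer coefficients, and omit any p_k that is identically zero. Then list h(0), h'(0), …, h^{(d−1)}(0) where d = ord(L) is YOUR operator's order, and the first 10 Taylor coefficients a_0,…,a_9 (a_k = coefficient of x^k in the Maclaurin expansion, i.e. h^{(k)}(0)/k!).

f: a_k = 1, 2, 2, 4/3, 2/3, 4/15, 4/45, 8/315, 2/315, 4/2835, …
g: a_k = 1, 4, 8, 32/3, 32/3, 128/15, 256/45, 1024/315, 512/315, 2048/2835, …
Sum ⇒ L₀ = lclm(L_f,L_g) in ℚ(x)⟨Dx⟩.
L = 8 - 6·Dx + Dx^2  (order 2).
h: a_k = 2, 6, 10, 12, 34/3, 44/5, 52/9, 344/105, 514/315, 76/105, …
ICs: h(0) = 2, h′(0) = 6.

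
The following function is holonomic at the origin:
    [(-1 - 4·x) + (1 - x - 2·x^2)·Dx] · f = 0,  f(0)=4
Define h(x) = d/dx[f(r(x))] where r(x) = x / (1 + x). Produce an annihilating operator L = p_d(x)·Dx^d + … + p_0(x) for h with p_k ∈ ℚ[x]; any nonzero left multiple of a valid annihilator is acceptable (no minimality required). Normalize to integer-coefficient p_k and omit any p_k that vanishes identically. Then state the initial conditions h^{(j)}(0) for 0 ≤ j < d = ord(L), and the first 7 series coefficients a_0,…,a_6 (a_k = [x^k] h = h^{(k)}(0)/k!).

f: a_k = 4, 4, 12, 20, 44, 84, 172, …
h₀=f(r): pull back L_f along r ⇒ L₀.
Derive L from L₀ (diff closure).
L = (4 + 12·x + 36·x^2 + 20·x^3) + (-1 - 7·x - 9·x^2 + 7·x^3 + 10·x^4)·Dx  (order 1).
h: a_k = 4, 16, 0, 64, -80, 288, -560, …
ICs: h(0) = 4.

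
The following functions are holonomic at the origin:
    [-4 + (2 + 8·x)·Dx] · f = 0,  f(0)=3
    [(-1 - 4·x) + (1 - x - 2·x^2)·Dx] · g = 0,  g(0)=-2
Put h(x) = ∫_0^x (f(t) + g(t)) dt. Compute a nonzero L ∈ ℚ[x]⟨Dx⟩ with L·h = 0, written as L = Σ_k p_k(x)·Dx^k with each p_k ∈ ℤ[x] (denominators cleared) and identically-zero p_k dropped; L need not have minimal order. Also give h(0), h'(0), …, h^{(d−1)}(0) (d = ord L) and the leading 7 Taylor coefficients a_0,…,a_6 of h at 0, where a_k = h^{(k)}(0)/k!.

L = (16 + 84·x + 120·x^2 + 160·x^3)·Dx + (-10 - 52·x - 204·x^2 - 400·x^3 - 400·x^4)·Dx^2 + (-1 + 7·x + 56·x^2 + 8·x^3 - 200·x^4 - 160·x^5)·Dx^3  (order 3).
h: a_k = 0, 1, 2, -4, 1/2, -52/5, 7, …
ICs: h(0) = 0, h′(0) = 1, h′′(0) = 4.

f: a_k = 3, 6, -6, 12, -30, 84, -252, …
g: a_k = -2, -2, -6, -10, -22, -42, -86, …
Sum ⇒ L₀ = lclm(L_f,L_g) in ℚ(x)⟨Dx⟩.
∫: right-multiply L₀ by Dx.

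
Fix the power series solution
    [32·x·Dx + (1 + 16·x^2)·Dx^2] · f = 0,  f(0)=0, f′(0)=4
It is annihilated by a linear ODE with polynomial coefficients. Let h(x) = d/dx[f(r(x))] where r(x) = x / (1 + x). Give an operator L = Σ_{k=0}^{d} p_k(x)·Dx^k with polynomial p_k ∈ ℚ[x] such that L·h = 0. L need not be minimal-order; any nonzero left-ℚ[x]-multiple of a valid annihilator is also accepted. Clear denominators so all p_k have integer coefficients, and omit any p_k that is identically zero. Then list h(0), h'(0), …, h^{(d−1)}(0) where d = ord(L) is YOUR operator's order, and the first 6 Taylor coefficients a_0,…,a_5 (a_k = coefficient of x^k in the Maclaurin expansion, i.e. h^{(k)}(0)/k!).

L = (2 + 34·x) + (1 + 2·x + 17·x^2)·Dx  (order 1).
h: a_k = 4, -8, -52, 240, 404, -4888, …
ICs: h(0) = 4.

f: a_k = 0, 4, 0, -64/3, 0, 1024/5, …
Substitute x→r, Dx→(1/r')Dx; clear ⇒ L₀.
Differentiate: ansatz ord ≤ ord L₀ ⇒ L.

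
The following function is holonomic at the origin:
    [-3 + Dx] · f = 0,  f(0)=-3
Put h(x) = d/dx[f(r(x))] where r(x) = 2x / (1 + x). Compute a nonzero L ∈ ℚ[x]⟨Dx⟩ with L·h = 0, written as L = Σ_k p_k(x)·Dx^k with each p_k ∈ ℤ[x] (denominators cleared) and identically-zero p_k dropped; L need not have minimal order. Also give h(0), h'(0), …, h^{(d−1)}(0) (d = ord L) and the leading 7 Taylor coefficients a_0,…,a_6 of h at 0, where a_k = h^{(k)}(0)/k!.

L = (4 - 2·x) + (-1 - 2·x - x^2)·Dx  (order 1).
h: a_k = -18, -72, -54, 72, 18, -432/5, 342/5, …
ICs: h(0) = -18.

f: a_k = -3, -9, -27/2, -27/2, -81/8, -243/40, -243/80, …
f∘r: x↦r, Dx↦Dx/r' in L_f ⇒ L₀.
Differentiate: ansatz ord ≤ ord L₀ ⇒ L.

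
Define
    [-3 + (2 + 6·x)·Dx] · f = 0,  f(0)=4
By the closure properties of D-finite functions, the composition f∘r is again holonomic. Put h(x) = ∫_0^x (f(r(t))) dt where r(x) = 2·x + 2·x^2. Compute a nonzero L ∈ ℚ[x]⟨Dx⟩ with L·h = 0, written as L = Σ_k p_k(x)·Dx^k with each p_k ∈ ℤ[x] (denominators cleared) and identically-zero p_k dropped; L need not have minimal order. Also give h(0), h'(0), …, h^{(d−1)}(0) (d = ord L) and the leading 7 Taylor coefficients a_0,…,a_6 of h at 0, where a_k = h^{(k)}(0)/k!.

f: a_k = 4, 6, -9/2, 27/4, -405/32, 1701/64, -15309/256, …
Substitute x→r, Dx→(1/r')Dx; clear ⇒ L₀.
Integrate: L := L₀·Dx.
L = (-3 - 6·x)·Dx + (1 + 6·x + 6·x^2)·Dx^2  (order 2).
h: a_k = 0, 4, 6, -2, 9/2, -117/10, 135/4, …
ICs: h(0) = 0, h′(0) = 4.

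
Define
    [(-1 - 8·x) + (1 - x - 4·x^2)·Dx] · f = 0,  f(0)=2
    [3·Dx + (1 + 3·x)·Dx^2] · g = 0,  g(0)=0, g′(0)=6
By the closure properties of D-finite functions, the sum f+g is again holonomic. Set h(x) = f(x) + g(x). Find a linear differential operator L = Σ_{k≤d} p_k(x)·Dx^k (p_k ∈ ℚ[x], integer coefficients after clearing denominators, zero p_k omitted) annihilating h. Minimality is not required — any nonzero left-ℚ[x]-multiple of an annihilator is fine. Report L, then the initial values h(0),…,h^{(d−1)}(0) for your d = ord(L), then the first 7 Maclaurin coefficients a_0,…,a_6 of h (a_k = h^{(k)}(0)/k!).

L = (342 + 2178·x + 6624·x^2 + 6336·x^3 + 6912·x^4)·Dx + (36 + 696·x + 4356·x^2 + 10176·x^3 + 12960·x^4 + 11520·x^5)·Dx^2 + (-13 - 101·x - 191·x^2 + 225·x^3 + 1440·x^4 + 2928·x^5 + 2304·x^6)·Dx^3  (order 3).
h: a_k = 2, 8, 1, 36, 35/2, 1136/5, 119, …
ICs: h(0) = 2, h′(0) = 8, h′′(0) = 2.

f: a_k = 2, 2, 10, 18, 58, 130, 362, …
g: a_k = 0, 6, -9, 18, -81/2, 486/5, -243, …
h₀=f+g: left-lcm gives L₀, ord ≤ 3.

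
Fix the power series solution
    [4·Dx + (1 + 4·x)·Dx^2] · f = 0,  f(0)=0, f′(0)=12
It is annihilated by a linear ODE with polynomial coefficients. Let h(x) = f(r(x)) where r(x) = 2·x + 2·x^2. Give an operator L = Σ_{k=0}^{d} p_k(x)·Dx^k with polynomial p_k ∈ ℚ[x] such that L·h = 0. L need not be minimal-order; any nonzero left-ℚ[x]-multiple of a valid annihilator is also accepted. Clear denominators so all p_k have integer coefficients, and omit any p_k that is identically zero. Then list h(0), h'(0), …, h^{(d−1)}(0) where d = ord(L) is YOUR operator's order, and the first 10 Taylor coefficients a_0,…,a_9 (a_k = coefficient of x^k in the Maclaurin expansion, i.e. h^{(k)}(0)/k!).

f: a_k = 0, 12, -24, 64, -192, 3072/5, -2048, 49152/7, -24576, 262144/3, …
f∘r: x↦r, Dx↦Dx/r' in L_f ⇒ L₀.
L = (6 + 16·x + 16·x^2)·Dx + (1 + 10·x + 24·x^2 + 16·x^3)·Dx^2  (order 2).
h: a_k = 0, 24, -72, 320, -1632, 44544/5, -50688, 2076672/7, -1772544, 32276480/3, …
ICs: h(0) = 0, h′(0) = 24.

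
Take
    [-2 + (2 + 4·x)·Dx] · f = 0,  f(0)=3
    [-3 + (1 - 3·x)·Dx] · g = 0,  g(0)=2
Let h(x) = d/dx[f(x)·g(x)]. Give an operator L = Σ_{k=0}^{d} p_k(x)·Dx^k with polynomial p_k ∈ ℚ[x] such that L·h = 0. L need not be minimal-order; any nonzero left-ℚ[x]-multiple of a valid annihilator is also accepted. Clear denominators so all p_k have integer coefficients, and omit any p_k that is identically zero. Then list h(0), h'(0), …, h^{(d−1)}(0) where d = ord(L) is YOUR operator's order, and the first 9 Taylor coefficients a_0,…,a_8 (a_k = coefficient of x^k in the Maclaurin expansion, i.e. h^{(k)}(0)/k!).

L = (23 + 72·x + 27·x^2) + (-4 + x + 27·x^2 + 18·x^3)·Dx  (order 1).
h: a_k = 24, 138, 630, 2505, 9420, 135459/4, 474453/4, 3252105/8, 21956535/16, …
ICs: h(0) = 24.

f: a_k = 3, 3, -3/2, 3/2, -15/8, 21/8, -63/16, 99/16, -1287/128, …
g: a_k = 2, 6, 18, 54, 162, 486, 1458, 4374, 13122, …
Product ⇒ symmetric product L₀, ord ≤ 1.
Differentiate: ansatz ord ≤ ord L₀ ⇒ L.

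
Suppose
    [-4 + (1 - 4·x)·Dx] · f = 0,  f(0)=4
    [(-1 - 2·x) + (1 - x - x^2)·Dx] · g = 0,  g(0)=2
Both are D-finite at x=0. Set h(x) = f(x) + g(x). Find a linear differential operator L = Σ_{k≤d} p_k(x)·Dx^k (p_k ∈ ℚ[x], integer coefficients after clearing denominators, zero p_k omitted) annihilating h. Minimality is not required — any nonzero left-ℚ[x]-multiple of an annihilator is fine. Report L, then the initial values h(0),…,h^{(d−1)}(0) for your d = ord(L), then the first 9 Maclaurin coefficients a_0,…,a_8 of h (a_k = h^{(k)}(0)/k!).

L = (-16 - 72·x + 24·x^2 - 32·x^3) + (28 - 38·x - 54·x^2 + 16·x^3 - 64·x^4)·Dx + (-3 + 17·x - 23·x^2 + 14·x^3 - 4·x^4 - 16·x^5)·Dx^2  (order 2).
h: a_k = 6, 18, 68, 262, 1034, 4112, 16410, 65578, 262212, …
ICs: h(0) = 6, h′(0) = 18.

f: a_k = 4, 16, 64, 256, 1024, 4096, 16384, 65536, 262144, …
g: a_k = 2, 2, 4, 6, 10, 16, 26, 42, 68, …
f+g: L₀ = lclm(L_f,L_g), ord ≤ 1+1.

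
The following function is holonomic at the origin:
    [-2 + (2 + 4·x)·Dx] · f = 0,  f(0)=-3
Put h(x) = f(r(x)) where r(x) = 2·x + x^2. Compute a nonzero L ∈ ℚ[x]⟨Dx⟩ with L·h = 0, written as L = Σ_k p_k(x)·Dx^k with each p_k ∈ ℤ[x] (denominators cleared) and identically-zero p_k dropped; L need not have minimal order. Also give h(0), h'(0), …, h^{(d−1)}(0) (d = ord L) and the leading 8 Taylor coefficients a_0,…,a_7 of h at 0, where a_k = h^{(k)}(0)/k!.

f: a_k = -3, -3, 3/2, -3/2, 15/8, -21/8, 63/16, -99/16, …
h₀=f(r): pull back L_f along r ⇒ L₀.
L = (-2 - 2·x) + (1 + 4·x + 2·x^2)·Dx  (order 1).
h: a_k = -3, -6, 3, -6, 27/2, -33, 171/2, -231, …
ICs: h(0) = -3.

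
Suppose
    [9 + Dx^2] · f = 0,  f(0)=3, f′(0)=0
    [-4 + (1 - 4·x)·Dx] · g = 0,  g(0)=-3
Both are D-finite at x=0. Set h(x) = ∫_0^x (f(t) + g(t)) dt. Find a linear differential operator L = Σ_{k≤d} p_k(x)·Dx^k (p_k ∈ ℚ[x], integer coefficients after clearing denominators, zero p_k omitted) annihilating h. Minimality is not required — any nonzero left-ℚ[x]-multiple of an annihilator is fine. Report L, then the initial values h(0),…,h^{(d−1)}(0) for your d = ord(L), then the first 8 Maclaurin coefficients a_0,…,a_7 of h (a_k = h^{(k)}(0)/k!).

f: a_k = 3, 0, -27/2, 0, 81/8, 0, -243/80, 0, …
g: a_k = -3, -12, -48, -192, -768, -3072, -12288, -49152, …
Sum ⇒ L₀ = lclm(L_f,L_g) in ℚ(x)⟨Dx⟩.
h=∫h₀ ⇒ L = L₀·Dx.
L = (-3780 + 2592·x - 5184·x^2)·Dx + (369 - 2124·x + 3888·x^2 - 5184·x^3)·Dx^2 + (-420 + 288·x - 576·x^2)·Dx^3 + (41 - 236·x + 432·x^2 - 576·x^3)·Dx^4  (order 4).
h: a_k = 0, 0, -6, -41/2, -48, -6063/40, -512, -140469/80, …
ICs: h(0) = 0, h′(0) = 0, h′′(0) = -12, h′′′(0) = -123.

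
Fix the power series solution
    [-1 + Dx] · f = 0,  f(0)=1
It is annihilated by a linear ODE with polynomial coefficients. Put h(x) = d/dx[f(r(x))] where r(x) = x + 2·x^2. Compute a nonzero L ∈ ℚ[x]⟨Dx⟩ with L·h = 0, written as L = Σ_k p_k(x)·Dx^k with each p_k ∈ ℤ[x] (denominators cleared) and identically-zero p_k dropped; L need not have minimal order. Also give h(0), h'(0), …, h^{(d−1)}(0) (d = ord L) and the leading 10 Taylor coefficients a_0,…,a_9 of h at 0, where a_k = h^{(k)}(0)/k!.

L = (5 + 8·x + 16·x^2) + (-1 - 4·x)·Dx  (order 1).
h: a_k = 1, 5, 13/2, 73/6, 281/24, 1741/120, 1697/144, 57233/5040, 328753/40320, 2389141/362880, …
ICs: h(0) = 1.

f: a_k = 1, 1, 1/2, 1/6, 1/24, 1/120, 1/720, 1/5040, 1/40320, 1/362880, …
f∘r: x↦r, Dx↦Dx/r' in L_f ⇒ L₀.
Derive L from L₀ (diff closure).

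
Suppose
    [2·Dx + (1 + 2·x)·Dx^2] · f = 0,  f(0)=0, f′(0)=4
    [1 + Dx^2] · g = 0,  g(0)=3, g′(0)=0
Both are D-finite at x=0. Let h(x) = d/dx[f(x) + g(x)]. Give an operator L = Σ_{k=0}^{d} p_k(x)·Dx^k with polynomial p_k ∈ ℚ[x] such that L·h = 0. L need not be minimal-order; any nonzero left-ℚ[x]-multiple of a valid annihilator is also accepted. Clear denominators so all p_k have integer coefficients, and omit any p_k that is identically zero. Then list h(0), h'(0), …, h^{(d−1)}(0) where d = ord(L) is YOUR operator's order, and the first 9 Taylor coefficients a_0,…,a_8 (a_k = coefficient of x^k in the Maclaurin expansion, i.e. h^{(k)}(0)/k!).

f: a_k = 0, 4, -4, 16/3, -8, 64/5, -64/3, 256/7, -64, …
g: a_k = 3, 0, -3/2, 0, 1/8, 0, -1/240, 0, 1/13440, …
Sum ⇒ L₀ = lclm(L_f,L_g) in ℚ(x)⟨Dx⟩.
h=h₀': d/dx-closure on L₀ ⇒ L.
L = (50 + 8·x + 8·x^2) + (9 + 22·x + 12·x^2 + 8·x^3)·Dx + (50 + 8·x + 8·x^2)·Dx^2 + (9 + 22·x + 12·x^2 + 8·x^3)·Dx^3  (order 3).
h: a_k = 4, -11, 16, -63/2, 64, -5121/40, 256, -860159/1680, 1024, …
ICs: h(0) = 4, h′(0) = -11, h′′(0) = 32.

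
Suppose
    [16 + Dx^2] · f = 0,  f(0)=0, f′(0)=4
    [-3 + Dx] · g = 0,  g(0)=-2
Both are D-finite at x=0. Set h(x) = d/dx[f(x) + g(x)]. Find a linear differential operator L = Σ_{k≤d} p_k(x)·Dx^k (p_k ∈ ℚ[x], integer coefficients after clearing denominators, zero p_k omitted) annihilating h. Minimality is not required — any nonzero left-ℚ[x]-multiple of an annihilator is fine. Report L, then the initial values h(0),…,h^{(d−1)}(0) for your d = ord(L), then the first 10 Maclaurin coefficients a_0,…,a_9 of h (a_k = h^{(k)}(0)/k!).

L = 48 - 16·Dx + 3·Dx^2 - Dx^3  (order 3).
h: a_k = -2, -18, -59, -27, 269/12, -243/20, -10379/360, -729/280, 111389/20160, -729/2240, …
ICs: h(0) = -2, h′(0) = -18, h′′(0) = -118.

f: a_k = 0, 4, 0, -32/3, 0, 128/15, 0, -1024/315, 0, 2048/2835, …
g: a_k = -2, -6, -9, -9, -27/4, -81/20, -81/40, -243/280, -729/2240, -243/2240, …
f+g: L₀ = lclm(L_f,L_g), ord ≤ 2+1.
Differentiate: ansatz ord ≤ ord L₀ ⇒ L.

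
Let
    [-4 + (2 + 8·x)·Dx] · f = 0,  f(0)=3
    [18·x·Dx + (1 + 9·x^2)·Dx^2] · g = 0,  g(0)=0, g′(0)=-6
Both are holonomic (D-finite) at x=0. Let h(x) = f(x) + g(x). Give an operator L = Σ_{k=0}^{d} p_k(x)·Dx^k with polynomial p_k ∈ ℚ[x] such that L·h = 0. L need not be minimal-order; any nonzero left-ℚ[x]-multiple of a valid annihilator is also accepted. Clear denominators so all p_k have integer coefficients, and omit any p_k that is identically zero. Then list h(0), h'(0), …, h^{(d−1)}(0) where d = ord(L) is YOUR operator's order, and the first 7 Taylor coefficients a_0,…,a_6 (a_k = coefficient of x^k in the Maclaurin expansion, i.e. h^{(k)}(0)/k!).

L = (-18 - 180·x + 486·x^2 + 972·x^3)·Dx + (-15 - 72·x - 9·x^2 + 1944·x^3 + 3402·x^4)·Dx^2 + (-1 + 5·x + 54·x^2 + 153·x^3 + 567·x^4 + 972·x^5)·Dx^3  (order 3).
h: a_k = 3, 0, -6, 30, -30, -66/5, -252, …
ICs: h(0) = 3, h′(0) = 0, h′′(0) = -12.

f: a_k = 3, 6, -6, 12, -30, 84, -252, …
g: a_k = 0, -6, 0, 18, 0, -486/5, 0, …
Sum ⇒ L₀ = lclm(L_f,L_g) in ℚ(x)⟨Dx⟩.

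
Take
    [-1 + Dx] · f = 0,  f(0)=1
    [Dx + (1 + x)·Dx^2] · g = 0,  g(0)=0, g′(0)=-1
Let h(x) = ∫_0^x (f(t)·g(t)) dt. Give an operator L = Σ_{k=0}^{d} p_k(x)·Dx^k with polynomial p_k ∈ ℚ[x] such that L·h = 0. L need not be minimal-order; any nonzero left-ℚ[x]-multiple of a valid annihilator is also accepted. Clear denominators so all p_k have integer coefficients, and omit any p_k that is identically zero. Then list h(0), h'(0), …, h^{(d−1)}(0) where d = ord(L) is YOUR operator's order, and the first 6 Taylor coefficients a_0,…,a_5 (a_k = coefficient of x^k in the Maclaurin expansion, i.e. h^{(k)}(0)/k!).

L = x·Dx + (-1 - 2·x)·Dx^2 + (1 + x)·Dx^3  (order 3).
h: a_k = 0, 0, -1/2, -1/6, -1/12, 0, …
ICs: h(0) = 0, h′(0) = 0, h′′(0) = -1.

f: a_k = 1, 1, 1/2, 1/6, 1/24, 1/120, …
g: a_k = 0, -1, 1/2, -1/3, 1/4, -1/5, …
f·g: L₀ = L_f ⊗_s L_g, ord ≤ 1·2.
h=∫h₀ ⇒ L = L₀·Dx.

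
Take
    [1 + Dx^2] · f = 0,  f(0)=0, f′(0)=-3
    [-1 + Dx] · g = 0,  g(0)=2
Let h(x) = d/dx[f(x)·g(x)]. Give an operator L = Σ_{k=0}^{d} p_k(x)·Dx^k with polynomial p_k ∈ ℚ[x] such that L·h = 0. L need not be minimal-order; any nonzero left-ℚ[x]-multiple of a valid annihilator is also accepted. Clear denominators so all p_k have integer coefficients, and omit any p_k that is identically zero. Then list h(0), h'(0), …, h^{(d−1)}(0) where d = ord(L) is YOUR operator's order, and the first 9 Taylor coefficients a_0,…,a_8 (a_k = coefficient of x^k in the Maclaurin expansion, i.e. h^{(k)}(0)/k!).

f: a_k = 0, -3, 0, 1/2, 0, -1/40, 0, 1/1680, 0, …
g: a_k = 2, 2, 1, 1/3, 1/12, 1/60, 1/360, 1/2520, 1/20160, …
Product ⇒ symmetric product L₀, ord ≤ 2.
Differentiate: ansatz ord ≤ ord L₀ ⇒ L.
L = 2 - 2·Dx + Dx^2  (order 2).
h: a_k = -6, -12, -6, 0, 1, 2/5, 1/15, 0, -1/420, …
ICs: h(0) = -6, h′(0) = -12.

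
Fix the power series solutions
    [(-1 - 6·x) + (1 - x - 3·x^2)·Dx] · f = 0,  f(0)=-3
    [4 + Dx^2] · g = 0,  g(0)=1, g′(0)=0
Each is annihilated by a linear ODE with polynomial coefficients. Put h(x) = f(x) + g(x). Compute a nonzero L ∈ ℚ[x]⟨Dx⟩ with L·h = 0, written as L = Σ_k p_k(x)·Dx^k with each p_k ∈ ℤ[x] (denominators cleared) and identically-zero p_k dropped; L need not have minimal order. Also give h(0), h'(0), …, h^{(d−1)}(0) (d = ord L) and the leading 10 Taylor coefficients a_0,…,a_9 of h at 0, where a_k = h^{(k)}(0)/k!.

L = (92 + 608·x + 512·x^2 + 1104·x^3 + 360·x^4 + 432·x^5) + (-24 + 4·x + 24·x^2 + 80·x^3 + 180·x^4 + 216·x^5 + 216·x^6)·Dx + (23 + 152·x + 128·x^2 + 276·x^3 + 90·x^4 + 108·x^5)·Dx^2 + (-6 + x + 6·x^2 + 20·x^3 + 45·x^4 + 54·x^5 + 54·x^6)·Dx^3  (order 3).
h: a_k = -2, -3, -14, -21, -169/3, -120, -13099/45, -651, -480058/315, -3477, …
ICs: h(0) = -2, h′(0) = -3, h′′(0) = -28.

f: a_k = -3, -3, -12, -21, -57, -120, -291, -651, -1524, -3477, …
g: a_k = 1, 0, -2, 0, 2/3, 0, -4/45, 0, 2/315, 0, …
Weyl lclm of L_f,L_g ⇒ L₀ (ord ≤ 3).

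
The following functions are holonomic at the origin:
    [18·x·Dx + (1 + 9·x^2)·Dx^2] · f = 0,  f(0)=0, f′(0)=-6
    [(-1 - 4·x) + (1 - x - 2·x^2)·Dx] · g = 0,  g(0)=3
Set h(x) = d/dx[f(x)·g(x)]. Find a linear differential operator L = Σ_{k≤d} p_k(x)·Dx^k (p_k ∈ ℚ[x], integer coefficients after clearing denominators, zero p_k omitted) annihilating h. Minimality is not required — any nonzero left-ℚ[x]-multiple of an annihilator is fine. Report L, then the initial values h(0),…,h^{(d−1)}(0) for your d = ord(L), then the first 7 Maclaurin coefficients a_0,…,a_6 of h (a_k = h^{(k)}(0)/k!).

f: a_k = 0, -6, 0, 18, 0, -486/5, 0, …
g: a_k = 3, 3, 9, 15, 33, 63, 129, …
f·g: L₀ = L_f ⊗_s L_g, ord ≤ 2·1.
Derive L from L₀ (diff closure).
L = (-30 + 2106·x^2 + 3888·x^3 + 11664·x^4) + (15 + 78·x + 27·x^2 + 306·x^3 + 3888·x^4 + 7776·x^5)·Dx + (-2 - 7·x - 59·x^2 + 9·x^3 - 261·x^4 + 648·x^5 + 972·x^6)·Dx^2  (order 2).
h: a_k = -18, -36, 0, -144, -1638, -11988/5, 28692/5, …
ICs: h(0) = -18, h′(0) = -36.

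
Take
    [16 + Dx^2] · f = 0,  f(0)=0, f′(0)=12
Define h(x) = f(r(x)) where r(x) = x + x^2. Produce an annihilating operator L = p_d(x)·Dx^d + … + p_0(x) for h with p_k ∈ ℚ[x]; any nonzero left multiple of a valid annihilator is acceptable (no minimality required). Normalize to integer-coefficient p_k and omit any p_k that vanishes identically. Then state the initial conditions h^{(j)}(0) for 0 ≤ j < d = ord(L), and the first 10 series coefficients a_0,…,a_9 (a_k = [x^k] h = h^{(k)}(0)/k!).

L = (16 + 96·x + 192·x^2 + 128·x^3) - 2·Dx + (1 + 2·x)·Dx^2  (order 2).
h: a_k = 0, 12, 12, -32, -96, -352/5, 96, 25856/105, 2816/15, -70528/945, …
ICs: h(0) = 0, h′(0) = 12.

f: a_k = 0, 12, 0, -32, 0, 128/5, 0, -1024/105, 0, 2048/945, …
h₀=f(r): pull back L_f along r ⇒ L₀.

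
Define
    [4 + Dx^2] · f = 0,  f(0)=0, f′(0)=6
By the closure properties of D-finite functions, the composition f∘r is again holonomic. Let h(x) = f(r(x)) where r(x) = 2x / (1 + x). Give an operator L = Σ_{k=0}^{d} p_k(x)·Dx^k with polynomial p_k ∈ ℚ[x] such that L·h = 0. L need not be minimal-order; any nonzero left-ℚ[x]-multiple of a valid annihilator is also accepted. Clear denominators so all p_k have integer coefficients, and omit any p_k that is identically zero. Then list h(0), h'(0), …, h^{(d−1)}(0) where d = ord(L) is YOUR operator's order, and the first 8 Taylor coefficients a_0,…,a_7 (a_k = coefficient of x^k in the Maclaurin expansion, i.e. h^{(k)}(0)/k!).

L = 16 + (2 + 6·x + 6·x^2 + 2·x^3)·Dx + (1 + 4·x + 6·x^2 + 4·x^3 + x^4)·Dx^2  (order 2).
h: a_k = 0, 12, -12, -20, 84, -772/5, 180, -9844/105, …
ICs: h(0) = 0, h′(0) = 12.

f: a_k = 0, 6, 0, -4, 0, 4/5, 0, -8/105, …
Substitute x→r, Dx→(1/r')Dx; clear ⇒ L₀.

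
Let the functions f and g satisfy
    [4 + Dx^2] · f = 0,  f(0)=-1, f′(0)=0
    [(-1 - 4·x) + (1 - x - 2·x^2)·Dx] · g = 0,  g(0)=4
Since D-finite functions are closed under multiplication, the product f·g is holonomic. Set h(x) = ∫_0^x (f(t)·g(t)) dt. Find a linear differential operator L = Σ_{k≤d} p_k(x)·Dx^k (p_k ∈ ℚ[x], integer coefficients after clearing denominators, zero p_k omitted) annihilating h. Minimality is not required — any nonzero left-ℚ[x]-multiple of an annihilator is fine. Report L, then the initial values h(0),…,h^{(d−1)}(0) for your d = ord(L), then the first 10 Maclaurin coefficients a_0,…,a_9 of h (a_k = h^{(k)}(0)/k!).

L = (4·x + 8·x^2)·Dx + (2 + 8·x)·Dx^2 + (-1 + x + 2·x^2)·Dx^3  (order 3).
h: a_k = 0, -4, -2, -4/3, -3, -68/15, -70/9, -4124/315, -2081/90, -116012/2835, …
ICs: h(0) = 0, h′(0) = -4, h′′(0) = -4.

f: a_k = -1, 0, 2, 0, -2/3, 0, 4/45, 0, -2/315, 0, …
g: a_k = 4, 4, 12, 20, 44, 84, 172, 340, 684, 1364, …
f·g: L₀ = L_f ⊗_s L_g, ord ≤ 2·1.
∫: right-multiply L₀ by Dx.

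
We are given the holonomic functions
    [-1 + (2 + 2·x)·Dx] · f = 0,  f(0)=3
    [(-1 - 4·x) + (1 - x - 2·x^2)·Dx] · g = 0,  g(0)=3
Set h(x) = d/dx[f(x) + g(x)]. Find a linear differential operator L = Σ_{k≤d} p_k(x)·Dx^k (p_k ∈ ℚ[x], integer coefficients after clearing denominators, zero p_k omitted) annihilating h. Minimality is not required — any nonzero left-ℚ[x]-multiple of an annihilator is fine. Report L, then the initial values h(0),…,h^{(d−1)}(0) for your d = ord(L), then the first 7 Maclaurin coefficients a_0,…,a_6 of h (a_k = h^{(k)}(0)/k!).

f: a_k = 3, 3/2, -3/8, 3/16, -15/128, 21/256, -63/1024, …
g: a_k = 3, 3, 9, 15, 33, 63, 129, …
Sum ⇒ L₀ = lclm(L_f,L_g) in ℚ(x)⟨Dx⟩.
Derive L from L₀ (diff closure).
L = (-78 - 288·x - 288·x^2 - 240·x^3) + (-117 - 693·x - 1188·x^2 - 1332·x^3 - 720·x^4)·Dx + (26 + 52·x + 2·x^2 - 208·x^3 - 344·x^4 - 160·x^5)·Dx^2  (order 2).
h: a_k = 9/2, 69/4, 729/16, 4209/32, 80745/256, 396099/512, 3656373/2048, …
ICs: h(0) = 9/2, h′(0) = 69/4.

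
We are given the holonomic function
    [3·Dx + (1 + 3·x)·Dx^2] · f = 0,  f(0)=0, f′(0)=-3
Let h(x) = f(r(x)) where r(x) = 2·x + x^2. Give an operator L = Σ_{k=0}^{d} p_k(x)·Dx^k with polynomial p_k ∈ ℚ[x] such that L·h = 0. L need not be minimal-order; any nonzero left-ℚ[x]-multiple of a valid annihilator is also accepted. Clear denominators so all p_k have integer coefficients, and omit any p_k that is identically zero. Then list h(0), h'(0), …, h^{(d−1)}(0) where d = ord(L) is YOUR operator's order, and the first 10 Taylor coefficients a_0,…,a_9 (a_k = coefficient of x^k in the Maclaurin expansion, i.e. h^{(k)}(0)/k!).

L = (5 + 6·x + 3·x^2)·Dx + (1 + 7·x + 9·x^2 + 3·x^3)·Dx^2  (order 2).
h: a_k = 0, -6, 15, -54, 441/2, -4806/5, 4365, -142722/7, 388881/4, -470934, …
ICs: h(0) = 0, h′(0) = -6.

f: a_k = 0, -3, 9/2, -9, 81/4, -243/5, 243/2, -2187/7, 6561/8, -2187, …
L₀ from L_f via x↦r, Dx↦r'^{-1}Dx.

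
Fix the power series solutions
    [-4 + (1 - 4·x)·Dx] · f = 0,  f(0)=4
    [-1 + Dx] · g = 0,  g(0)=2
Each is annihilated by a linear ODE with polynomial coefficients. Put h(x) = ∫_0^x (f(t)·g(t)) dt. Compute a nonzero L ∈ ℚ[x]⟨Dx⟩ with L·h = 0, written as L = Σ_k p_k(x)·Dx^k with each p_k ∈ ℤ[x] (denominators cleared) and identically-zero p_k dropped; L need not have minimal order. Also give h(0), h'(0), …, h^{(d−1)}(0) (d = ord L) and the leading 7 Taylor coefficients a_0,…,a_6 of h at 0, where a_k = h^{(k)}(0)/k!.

L = (5 - 4·x)·Dx + (-1 + 4·x)·Dx^2  (order 2).
h: a_k = 0, 8, 20, 164/3, 493/3, 7889/15, 157781/90, …
ICs: h(0) = 0, h′(0) = 8.

f: a_k = 4, 16, 64, 256, 1024, 4096, 16384, …
g: a_k = 2, 2, 1, 1/3, 1/12, 1/60, 1/360, …
f·g: L₀ = L_f ⊗_s L_g, ord ≤ 1·1.
Integrate: L := L₀·Dx.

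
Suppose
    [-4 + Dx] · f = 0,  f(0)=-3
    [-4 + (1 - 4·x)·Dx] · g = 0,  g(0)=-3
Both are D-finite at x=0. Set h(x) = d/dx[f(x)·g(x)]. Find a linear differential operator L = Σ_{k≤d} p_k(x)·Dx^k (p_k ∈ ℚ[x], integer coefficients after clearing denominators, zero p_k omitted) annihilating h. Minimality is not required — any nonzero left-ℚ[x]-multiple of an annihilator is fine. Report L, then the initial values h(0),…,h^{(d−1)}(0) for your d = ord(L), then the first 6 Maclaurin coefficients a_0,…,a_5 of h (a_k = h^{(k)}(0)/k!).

f: a_k = -3, -12, -24, -32, -32, -128/5, …
g: a_k = -3, -12, -48, -192, -768, -3072, …
L₀ := L_f ⊗_s L_g (sym. prod.), ord ≤ 1.
h₀' ⇒ L via d/dx closure of L₀.
L = (10 - 32·x + 32·x^2) + (-1 + 6·x - 8·x^2)·Dx  (order 1).
h: a_k = 72, 720, 4608, 24960, 125184, 3005952/5, …
ICs: h(0) = 72.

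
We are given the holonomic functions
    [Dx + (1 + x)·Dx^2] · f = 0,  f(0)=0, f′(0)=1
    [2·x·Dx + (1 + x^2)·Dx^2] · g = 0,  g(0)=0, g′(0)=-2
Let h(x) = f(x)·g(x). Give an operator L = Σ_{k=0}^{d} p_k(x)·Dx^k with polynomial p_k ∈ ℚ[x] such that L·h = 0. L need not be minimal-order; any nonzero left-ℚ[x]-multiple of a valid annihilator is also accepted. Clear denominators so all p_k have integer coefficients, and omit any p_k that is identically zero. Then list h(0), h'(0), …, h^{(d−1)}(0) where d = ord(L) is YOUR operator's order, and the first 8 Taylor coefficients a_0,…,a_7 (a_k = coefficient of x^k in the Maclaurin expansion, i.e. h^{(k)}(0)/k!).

L = (24 + 44·x + 80·x^2 + 156·x^3 + 120·x^4 + 52·x^5 + 4·x^7)·Dx + (18 + 124·x + 308·x^2 + 484·x^3 + 544·x^4 + 372·x^5 + 140·x^6 + 12·x^7 + 14·x^8)·Dx^2 + (12 + 64·x + 192·x^2 + 312·x^3 + 360·x^4 + 312·x^5 + 192·x^6 + 72·x^7 + 12·x^8 + 8·x^9)·Dx^3 + (5 + 18·x + 37·x^2 + 56·x^3 + 66·x^4 + 60·x^5 + 42·x^6 + 24·x^7 + 9·x^8 + 2·x^9 + x^10)·Dx^4  (order 4).
h: a_k = 0, 0, -2, 1, 0, 1/6, -26/45, 11/30, …
ICs: h(0) = 0, h′(0) = 0, h′′(0) = -4, h′′′(0) = 6.

f: a_k = 0, 1, -1/2, 1/3, -1/4, 1/5, -1/6, 1/7, …
g: a_k = 0, -2, 0, 2/3, 0, -2/5, 0, 2/7, …
Sym-product of L_f,L_g gives L₀ (≤ ord 4).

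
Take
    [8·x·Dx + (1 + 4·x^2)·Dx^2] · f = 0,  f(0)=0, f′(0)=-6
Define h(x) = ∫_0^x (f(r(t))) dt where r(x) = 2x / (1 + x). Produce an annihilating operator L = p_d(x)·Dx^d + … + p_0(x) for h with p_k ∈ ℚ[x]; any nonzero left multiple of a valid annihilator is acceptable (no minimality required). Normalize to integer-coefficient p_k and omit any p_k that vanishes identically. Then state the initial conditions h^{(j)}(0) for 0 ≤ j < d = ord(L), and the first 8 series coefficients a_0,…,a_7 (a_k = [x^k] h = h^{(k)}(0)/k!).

f: a_k = 0, -6, 0, 8, 0, -96/5, 0, 384/7, …
L₀ from L_f via x↦r, Dx↦r'^{-1}Dx.
∫: right-multiply L₀ by Dx.
L = (2 + 34·x)·Dx^2 + (1 + 2·x + 17·x^2)·Dx^3  (order 3).
h: a_k = 0, 0, -6, 4, 13, -36, -202/5, 2444/7, …
ICs: h(0) = 0, h′(0) = 0, h′′(0) = -12.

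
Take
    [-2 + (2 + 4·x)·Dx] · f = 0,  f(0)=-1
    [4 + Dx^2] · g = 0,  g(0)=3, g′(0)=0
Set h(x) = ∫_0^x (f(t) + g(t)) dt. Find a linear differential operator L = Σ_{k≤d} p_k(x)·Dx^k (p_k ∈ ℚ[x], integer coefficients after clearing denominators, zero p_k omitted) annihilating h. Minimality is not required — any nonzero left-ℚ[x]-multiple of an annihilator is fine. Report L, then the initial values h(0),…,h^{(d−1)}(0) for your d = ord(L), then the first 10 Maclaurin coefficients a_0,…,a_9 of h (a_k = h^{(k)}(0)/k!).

L = (-28 - 64·x - 64·x^2)·Dx + (12 + 88·x + 192·x^2 + 128·x^3)·Dx^2 + (-7 - 16·x - 16·x^2)·Dx^3 + (3 + 22·x + 48·x^2 + 32·x^3)·Dx^4  (order 4).
h: a_k = 0, 2, -1/2, -11/6, -1/8, 21/40, -7/48, 251/1680, -33/128, 45301/120960, …
ICs: h(0) = 0, h′(0) = 2, h′′(0) = -1, h′′′(0) = -11.

f: a_k = -1, -1, 1/2, -1/2, 5/8, -7/8, 21/16, -33/16, 429/128, -715/128, …
g: a_k = 3, 0, -6, 0, 2, 0, -4/15, 0, 2/105, 0, …
Sum ⇒ L₀ = lclm(L_f,L_g) in ℚ(x)⟨Dx⟩.
h=∫h₀ ⇒ L = L₀·Dx.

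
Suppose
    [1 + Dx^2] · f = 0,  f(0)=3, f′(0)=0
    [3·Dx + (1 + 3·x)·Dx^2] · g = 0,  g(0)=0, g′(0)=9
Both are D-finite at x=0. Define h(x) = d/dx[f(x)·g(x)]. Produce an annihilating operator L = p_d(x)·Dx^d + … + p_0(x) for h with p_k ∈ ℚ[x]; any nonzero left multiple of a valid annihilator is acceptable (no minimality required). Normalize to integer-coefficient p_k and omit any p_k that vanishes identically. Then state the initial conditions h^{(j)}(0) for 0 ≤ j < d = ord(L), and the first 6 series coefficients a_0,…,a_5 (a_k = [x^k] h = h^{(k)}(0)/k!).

f: a_k = 3, 0, -3/2, 0, 1/8, 0, …
g: a_k = 0, 9, -27/2, 27, -243/4, 729/5, …
L₀ := L_f ⊗_s L_g (sym. prod.), ord ≤ 4.
h=h₀': d/dx-closure on L₀ ⇒ L.
L = (-8897 - 1764·x - 7722·x^2 - 14364·x^3 - 7533·x^4 + 5832·x^5 + 2916·x^6) + (-3432 - 13248·x - 12420·x^2 - 8100·x^3 + 9720·x^4 + 5832·x^5)·Dx + (-9100 - 3204·x - 11070·x^2 - 17064·x^3 - 6318·x^4 + 11664·x^5 + 5832·x^6)·Dx^2 + (-3432 - 13248·x - 12420·x^2 - 8100·x^3 + 9720·x^4 + 5832·x^5)·Dx^3 + (-203 - 1440·x - 3348·x^2 - 2700·x^3 + 1215·x^4 + 5832·x^5 + 2916·x^6)·Dx^4  (order 4).
h: a_k = 27, -81, 405/2, -648, 15921/8, -48195/8, …
ICs: h(0) = 27, h′(0) = -81, h′′(0) = 405, h′′′(0) = -3888.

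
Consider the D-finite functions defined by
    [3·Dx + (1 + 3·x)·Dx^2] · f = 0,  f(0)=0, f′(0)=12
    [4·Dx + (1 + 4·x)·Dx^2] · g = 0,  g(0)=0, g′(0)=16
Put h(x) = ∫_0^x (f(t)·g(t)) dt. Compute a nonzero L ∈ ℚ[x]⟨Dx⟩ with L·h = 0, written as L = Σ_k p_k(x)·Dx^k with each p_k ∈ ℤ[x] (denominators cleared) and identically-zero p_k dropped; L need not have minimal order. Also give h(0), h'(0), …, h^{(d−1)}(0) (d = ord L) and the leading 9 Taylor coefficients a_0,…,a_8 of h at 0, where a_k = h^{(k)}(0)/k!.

f: a_k = 0, 12, -18, 36, -81, 972/5, -486, 8748/7, -6561/2, …
g: a_k = 0, 16, -32, 256/3, -256, 4096/5, -8192/3, 65536/7, -32768, …
h₀=f·g: eliminate ⇒ L₀, order ≤ 2·2.
Integrate: L := L₀·Dx.
L = (600 + 4032·x + 6912·x^2)·Dx^2 + (854 + 8808·x + 30240·x^2 + 34560·x^3)·Dx^3 + (172 + 2380·x + 12312·x^2 + 28224·x^3 + 24192·x^4)·Dx^4 + (7 + 122·x + 847·x^2 + 2928·x^3 + 5040·x^4 + 3456·x^5)·Dx^5  (order 5).
h: a_k = 0, 0, 0, 64, -168, 2176/5, -1176, 116064/35, -48524/5, …
ICs: h(0) = 0, h′(0) = 0, h′′(0) = 0, h′′′(0) = 384, h′′′′(0) = -4032.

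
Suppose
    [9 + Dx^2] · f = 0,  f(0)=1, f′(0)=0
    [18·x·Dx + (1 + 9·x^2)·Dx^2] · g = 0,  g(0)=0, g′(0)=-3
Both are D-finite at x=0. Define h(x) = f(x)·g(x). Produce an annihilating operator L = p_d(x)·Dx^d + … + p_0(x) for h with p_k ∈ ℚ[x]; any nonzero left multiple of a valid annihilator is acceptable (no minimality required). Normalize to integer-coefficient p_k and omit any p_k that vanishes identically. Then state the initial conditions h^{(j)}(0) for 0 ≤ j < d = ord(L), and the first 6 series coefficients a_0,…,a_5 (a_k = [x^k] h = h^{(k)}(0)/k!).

L = (810 + 18954·x^2 + 72171·x^4 + 236196·x^6 + 531441·x^8) + (972·x + 14580·x^3 + 78732·x^5 + 236196·x^7)·Dx + (108 + 2592·x^2 + 13122·x^4 + 52488·x^6 + 118098·x^8)·Dx^2 + (108·x + 1620·x^3 + 8748·x^5 + 26244·x^7)·Dx^3 + (2 + 54·x^2 + 567·x^4 + 2916·x^6 + 6561·x^8)·Dx^4  (order 4).
h: a_k = 0, -3, 0, 45/2, 0, -3969/40, …
ICs: h(0) = 0, h′(0) = -3, h′′(0) = 0, h′′′(0) = 135.

f: a_k = 1, 0, -9/2, 0, 27/8, 0, …
g: a_k = 0, -3, 0, 9, 0, -243/5, …
f·g: L₀ = L_f ⊗_s L_g, ord ≤ 2·2.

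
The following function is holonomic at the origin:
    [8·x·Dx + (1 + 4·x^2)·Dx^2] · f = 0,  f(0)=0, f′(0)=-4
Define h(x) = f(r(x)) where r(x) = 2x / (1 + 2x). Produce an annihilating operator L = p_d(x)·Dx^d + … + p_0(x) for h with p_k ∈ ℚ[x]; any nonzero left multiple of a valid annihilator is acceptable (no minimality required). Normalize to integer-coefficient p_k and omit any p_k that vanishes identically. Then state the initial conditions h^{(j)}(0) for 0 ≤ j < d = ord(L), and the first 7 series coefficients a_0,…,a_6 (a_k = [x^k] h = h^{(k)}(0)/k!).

f: a_k = 0, -4, 0, 16/3, 0, -64/5, 0, …
h₀=f(r): pull back L_f along r ⇒ L₀.
L = (4 + 40·x)·Dx + (1 + 4·x + 20·x^2)·Dx^2  (order 2).
h: a_k = 0, -8, 16, 32/3, -192, 2432/5, 2816/3, …
ICs: h(0) = 0, h′(0) = -8.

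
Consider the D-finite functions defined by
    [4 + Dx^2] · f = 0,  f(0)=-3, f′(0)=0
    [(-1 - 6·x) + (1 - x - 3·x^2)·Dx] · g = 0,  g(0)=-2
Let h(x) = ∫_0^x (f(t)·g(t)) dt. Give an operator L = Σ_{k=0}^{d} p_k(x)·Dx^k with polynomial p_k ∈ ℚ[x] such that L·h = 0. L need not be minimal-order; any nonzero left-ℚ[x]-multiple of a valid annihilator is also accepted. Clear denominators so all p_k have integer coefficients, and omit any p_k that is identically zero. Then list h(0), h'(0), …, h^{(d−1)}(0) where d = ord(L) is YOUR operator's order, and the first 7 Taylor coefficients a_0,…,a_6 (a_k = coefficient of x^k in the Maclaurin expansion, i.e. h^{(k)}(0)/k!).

f: a_k = -3, 0, 6, 0, -2, 0, 4/15, …
g: a_k = -2, -2, -8, -14, -38, -80, -194, …
Product ⇒ symmetric product L₀, ord ≤ 2.
h=∫₀ˣh₀: take L = L₀·Dx.
L = (2 + 4·x + 12·x^2)·Dx + (2 + 12·x)·Dx^2 + (-1 + x + 3·x^2)·Dx^3  (order 3).
h: a_k = 0, 6, 3, 4, 15/2, 14, 80/3, …
ICs: h(0) = 0, h′(0) = 6, h′′(0) = 6.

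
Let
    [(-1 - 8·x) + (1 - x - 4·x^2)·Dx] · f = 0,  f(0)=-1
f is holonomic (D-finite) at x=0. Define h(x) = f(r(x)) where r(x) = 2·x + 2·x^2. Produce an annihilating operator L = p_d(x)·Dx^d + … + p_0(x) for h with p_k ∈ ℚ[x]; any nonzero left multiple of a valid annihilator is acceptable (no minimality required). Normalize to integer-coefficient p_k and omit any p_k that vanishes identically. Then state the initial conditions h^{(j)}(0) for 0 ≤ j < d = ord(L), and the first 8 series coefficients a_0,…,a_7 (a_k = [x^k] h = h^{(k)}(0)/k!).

f: a_k = -1, -1, -5, -9, -29, -65, -181, -441, …
Change of var in L_f (x↦r) gives L₀.
L = (2 + 36·x + 96·x^2 + 64·x^3) + (-1 + 2·x + 18·x^2 + 32·x^3 + 16·x^4)·Dx  (order 1).
h: a_k = -1, -2, -22, -112, -700, -4152, -24840, -148608, …
ICs: h(0) = -1.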